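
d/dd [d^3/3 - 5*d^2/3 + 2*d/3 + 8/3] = d^2 - 10*d/3 + 2/3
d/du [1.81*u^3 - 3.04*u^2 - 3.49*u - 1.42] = 5.43*u^2 - 6.08*u - 3.49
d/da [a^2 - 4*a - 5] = 2*a - 4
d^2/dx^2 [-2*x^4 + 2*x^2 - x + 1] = 4 - 24*x^2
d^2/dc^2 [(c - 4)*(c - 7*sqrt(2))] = 2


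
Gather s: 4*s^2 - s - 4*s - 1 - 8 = 4*s^2 - 5*s - 9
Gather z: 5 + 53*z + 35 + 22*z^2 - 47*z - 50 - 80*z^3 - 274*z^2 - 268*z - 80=-80*z^3 - 252*z^2 - 262*z - 90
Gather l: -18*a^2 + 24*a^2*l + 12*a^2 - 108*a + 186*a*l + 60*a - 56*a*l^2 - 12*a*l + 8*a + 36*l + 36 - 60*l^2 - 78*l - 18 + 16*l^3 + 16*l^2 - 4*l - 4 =-6*a^2 - 40*a + 16*l^3 + l^2*(-56*a - 44) + l*(24*a^2 + 174*a - 46) + 14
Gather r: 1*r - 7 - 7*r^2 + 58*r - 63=-7*r^2 + 59*r - 70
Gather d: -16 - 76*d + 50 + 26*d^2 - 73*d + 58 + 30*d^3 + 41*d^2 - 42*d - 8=30*d^3 + 67*d^2 - 191*d + 84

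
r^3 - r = r*(r - 1)*(r + 1)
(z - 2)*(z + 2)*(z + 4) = z^3 + 4*z^2 - 4*z - 16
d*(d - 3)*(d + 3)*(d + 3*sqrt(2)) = d^4 + 3*sqrt(2)*d^3 - 9*d^2 - 27*sqrt(2)*d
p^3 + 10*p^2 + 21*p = p*(p + 3)*(p + 7)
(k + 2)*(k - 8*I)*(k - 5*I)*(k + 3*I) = k^4 + 2*k^3 - 10*I*k^3 - k^2 - 20*I*k^2 - 2*k - 120*I*k - 240*I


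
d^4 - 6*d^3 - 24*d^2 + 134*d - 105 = (d - 7)*(d - 3)*(d - 1)*(d + 5)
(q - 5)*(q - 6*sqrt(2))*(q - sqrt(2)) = q^3 - 7*sqrt(2)*q^2 - 5*q^2 + 12*q + 35*sqrt(2)*q - 60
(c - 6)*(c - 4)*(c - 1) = c^3 - 11*c^2 + 34*c - 24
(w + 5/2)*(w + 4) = w^2 + 13*w/2 + 10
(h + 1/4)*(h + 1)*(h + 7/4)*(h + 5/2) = h^4 + 11*h^3/2 + 159*h^2/16 + 209*h/32 + 35/32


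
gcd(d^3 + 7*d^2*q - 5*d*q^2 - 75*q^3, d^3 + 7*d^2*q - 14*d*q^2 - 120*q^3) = d + 5*q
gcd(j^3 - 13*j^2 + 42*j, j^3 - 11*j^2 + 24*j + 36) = j - 6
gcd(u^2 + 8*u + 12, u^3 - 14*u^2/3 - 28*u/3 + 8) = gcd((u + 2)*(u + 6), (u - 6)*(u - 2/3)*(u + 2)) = u + 2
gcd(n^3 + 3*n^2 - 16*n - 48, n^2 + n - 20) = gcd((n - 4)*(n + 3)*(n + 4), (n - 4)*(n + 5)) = n - 4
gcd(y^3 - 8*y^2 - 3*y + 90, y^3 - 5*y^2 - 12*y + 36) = y^2 - 3*y - 18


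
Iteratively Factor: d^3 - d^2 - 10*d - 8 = (d - 4)*(d^2 + 3*d + 2) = (d - 4)*(d + 2)*(d + 1)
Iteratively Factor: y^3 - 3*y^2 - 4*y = (y)*(y^2 - 3*y - 4) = y*(y - 4)*(y + 1)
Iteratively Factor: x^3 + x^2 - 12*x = (x + 4)*(x^2 - 3*x) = (x - 3)*(x + 4)*(x)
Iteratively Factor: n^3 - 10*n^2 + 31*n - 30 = (n - 5)*(n^2 - 5*n + 6) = (n - 5)*(n - 3)*(n - 2)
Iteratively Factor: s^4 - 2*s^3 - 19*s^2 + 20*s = (s + 4)*(s^3 - 6*s^2 + 5*s) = (s - 1)*(s + 4)*(s^2 - 5*s) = s*(s - 1)*(s + 4)*(s - 5)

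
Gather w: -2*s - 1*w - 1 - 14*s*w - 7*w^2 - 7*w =-2*s - 7*w^2 + w*(-14*s - 8) - 1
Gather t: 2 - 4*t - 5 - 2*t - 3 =-6*t - 6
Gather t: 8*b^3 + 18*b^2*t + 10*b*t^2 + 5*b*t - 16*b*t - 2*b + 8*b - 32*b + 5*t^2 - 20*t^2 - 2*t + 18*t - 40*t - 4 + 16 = 8*b^3 - 26*b + t^2*(10*b - 15) + t*(18*b^2 - 11*b - 24) + 12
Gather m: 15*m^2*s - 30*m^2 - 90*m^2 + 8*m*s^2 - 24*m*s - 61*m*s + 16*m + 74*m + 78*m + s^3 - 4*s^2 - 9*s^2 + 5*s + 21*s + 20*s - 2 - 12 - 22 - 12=m^2*(15*s - 120) + m*(8*s^2 - 85*s + 168) + s^3 - 13*s^2 + 46*s - 48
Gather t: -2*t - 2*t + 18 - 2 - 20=-4*t - 4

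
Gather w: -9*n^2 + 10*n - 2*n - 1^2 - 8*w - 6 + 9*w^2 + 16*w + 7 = -9*n^2 + 8*n + 9*w^2 + 8*w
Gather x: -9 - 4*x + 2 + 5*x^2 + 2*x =5*x^2 - 2*x - 7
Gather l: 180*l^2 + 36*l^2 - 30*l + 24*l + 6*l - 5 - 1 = 216*l^2 - 6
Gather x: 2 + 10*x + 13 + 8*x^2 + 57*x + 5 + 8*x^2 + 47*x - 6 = 16*x^2 + 114*x + 14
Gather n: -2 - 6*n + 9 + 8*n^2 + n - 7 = 8*n^2 - 5*n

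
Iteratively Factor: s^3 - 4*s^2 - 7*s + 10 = (s - 5)*(s^2 + s - 2) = (s - 5)*(s - 1)*(s + 2)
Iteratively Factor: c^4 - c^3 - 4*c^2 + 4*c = (c)*(c^3 - c^2 - 4*c + 4) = c*(c - 2)*(c^2 + c - 2) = c*(c - 2)*(c + 2)*(c - 1)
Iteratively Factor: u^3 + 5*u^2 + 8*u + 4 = (u + 2)*(u^2 + 3*u + 2) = (u + 1)*(u + 2)*(u + 2)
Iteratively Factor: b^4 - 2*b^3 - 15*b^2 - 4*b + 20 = (b + 2)*(b^3 - 4*b^2 - 7*b + 10) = (b + 2)^2*(b^2 - 6*b + 5) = (b - 5)*(b + 2)^2*(b - 1)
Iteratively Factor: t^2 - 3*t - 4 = (t - 4)*(t + 1)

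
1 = 1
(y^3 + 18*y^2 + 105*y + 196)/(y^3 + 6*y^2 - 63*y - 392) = (y + 4)/(y - 8)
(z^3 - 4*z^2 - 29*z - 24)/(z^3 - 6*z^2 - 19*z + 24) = (z + 1)/(z - 1)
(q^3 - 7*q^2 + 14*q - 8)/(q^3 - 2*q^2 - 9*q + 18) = (q^2 - 5*q + 4)/(q^2 - 9)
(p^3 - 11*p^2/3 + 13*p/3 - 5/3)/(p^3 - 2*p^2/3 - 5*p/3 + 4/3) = (3*p - 5)/(3*p + 4)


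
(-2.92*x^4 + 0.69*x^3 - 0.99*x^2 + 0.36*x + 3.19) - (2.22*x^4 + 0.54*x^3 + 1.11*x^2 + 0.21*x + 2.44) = -5.14*x^4 + 0.15*x^3 - 2.1*x^2 + 0.15*x + 0.75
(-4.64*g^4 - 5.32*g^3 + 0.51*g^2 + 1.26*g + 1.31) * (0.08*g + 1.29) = -0.3712*g^5 - 6.4112*g^4 - 6.822*g^3 + 0.7587*g^2 + 1.7302*g + 1.6899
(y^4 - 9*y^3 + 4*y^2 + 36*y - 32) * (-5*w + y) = -5*w*y^4 + 45*w*y^3 - 20*w*y^2 - 180*w*y + 160*w + y^5 - 9*y^4 + 4*y^3 + 36*y^2 - 32*y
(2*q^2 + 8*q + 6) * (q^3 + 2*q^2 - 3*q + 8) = 2*q^5 + 12*q^4 + 16*q^3 + 4*q^2 + 46*q + 48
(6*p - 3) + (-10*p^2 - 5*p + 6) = -10*p^2 + p + 3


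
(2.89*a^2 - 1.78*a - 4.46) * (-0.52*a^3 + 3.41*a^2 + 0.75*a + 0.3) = -1.5028*a^5 + 10.7805*a^4 - 1.5831*a^3 - 15.6766*a^2 - 3.879*a - 1.338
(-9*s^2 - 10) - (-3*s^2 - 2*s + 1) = -6*s^2 + 2*s - 11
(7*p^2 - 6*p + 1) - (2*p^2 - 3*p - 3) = 5*p^2 - 3*p + 4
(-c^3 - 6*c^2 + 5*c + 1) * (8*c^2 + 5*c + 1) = -8*c^5 - 53*c^4 + 9*c^3 + 27*c^2 + 10*c + 1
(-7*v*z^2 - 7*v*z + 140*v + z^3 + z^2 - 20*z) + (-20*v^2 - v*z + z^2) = -20*v^2 - 7*v*z^2 - 8*v*z + 140*v + z^3 + 2*z^2 - 20*z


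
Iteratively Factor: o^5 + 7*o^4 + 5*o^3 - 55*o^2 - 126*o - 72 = (o + 3)*(o^4 + 4*o^3 - 7*o^2 - 34*o - 24) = (o - 3)*(o + 3)*(o^3 + 7*o^2 + 14*o + 8) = (o - 3)*(o + 1)*(o + 3)*(o^2 + 6*o + 8) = (o - 3)*(o + 1)*(o + 2)*(o + 3)*(o + 4)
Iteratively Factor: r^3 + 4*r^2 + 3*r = (r + 3)*(r^2 + r) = (r + 1)*(r + 3)*(r)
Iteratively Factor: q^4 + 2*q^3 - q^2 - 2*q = (q + 2)*(q^3 - q) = (q + 1)*(q + 2)*(q^2 - q) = (q - 1)*(q + 1)*(q + 2)*(q)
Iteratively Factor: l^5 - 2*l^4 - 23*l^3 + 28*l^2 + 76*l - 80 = (l + 4)*(l^4 - 6*l^3 + l^2 + 24*l - 20) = (l + 2)*(l + 4)*(l^3 - 8*l^2 + 17*l - 10) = (l - 5)*(l + 2)*(l + 4)*(l^2 - 3*l + 2) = (l - 5)*(l - 1)*(l + 2)*(l + 4)*(l - 2)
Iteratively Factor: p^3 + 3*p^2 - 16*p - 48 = (p + 4)*(p^2 - p - 12) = (p + 3)*(p + 4)*(p - 4)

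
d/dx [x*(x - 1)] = 2*x - 1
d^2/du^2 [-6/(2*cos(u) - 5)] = 12*(5*cos(u) + cos(2*u) - 3)/(2*cos(u) - 5)^3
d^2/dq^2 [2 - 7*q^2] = -14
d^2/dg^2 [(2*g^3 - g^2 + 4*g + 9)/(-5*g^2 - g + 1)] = 6*(-39*g^3 - 218*g^2 - 67*g - 19)/(125*g^6 + 75*g^5 - 60*g^4 - 29*g^3 + 12*g^2 + 3*g - 1)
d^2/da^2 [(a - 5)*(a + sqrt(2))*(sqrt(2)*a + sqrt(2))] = 2*sqrt(2)*(3*a - 4 + sqrt(2))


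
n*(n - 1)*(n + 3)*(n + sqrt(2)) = n^4 + sqrt(2)*n^3 + 2*n^3 - 3*n^2 + 2*sqrt(2)*n^2 - 3*sqrt(2)*n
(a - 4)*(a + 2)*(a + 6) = a^3 + 4*a^2 - 20*a - 48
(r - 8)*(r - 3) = r^2 - 11*r + 24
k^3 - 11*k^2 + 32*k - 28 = (k - 7)*(k - 2)^2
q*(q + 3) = q^2 + 3*q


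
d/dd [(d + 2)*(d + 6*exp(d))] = d + (d + 2)*(6*exp(d) + 1) + 6*exp(d)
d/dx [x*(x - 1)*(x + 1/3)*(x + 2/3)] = 4*x^3 - 14*x/9 - 2/9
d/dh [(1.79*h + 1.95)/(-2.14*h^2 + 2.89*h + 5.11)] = (3.8306*h^2 + 8.346*h + 3.5114)/(4.5796*h^4 - 12.3692*h^3 - 13.5187*h^2 + 29.5358*h + 26.1121)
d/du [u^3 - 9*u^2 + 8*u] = 3*u^2 - 18*u + 8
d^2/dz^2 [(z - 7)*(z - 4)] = 2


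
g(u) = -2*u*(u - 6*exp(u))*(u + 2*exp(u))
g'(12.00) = 15893692019481.75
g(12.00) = 7629054663458.63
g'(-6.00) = -215.53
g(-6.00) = 432.71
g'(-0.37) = -1.18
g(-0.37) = -3.38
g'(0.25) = 64.76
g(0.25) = 10.50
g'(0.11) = 38.49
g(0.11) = 3.40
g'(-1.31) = -15.08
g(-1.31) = 5.91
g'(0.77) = 317.65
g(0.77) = 95.53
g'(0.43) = 117.23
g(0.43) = 26.50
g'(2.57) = 26344.70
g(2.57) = 11186.19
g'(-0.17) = 9.00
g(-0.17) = -2.70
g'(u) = -2*u*(1 - 6*exp(u))*(u + 2*exp(u)) - 2*u*(u - 6*exp(u))*(2*exp(u) + 1) - 2*(u - 6*exp(u))*(u + 2*exp(u))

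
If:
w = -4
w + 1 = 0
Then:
No Solution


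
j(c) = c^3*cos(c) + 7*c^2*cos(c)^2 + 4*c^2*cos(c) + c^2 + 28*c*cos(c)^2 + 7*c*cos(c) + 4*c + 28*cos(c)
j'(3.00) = 46.46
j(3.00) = 54.19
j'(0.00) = 39.00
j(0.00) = 28.00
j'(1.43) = -52.48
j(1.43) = 15.73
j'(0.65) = -1.74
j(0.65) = 43.91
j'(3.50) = -58.74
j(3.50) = 52.19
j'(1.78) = -24.77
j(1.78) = 1.19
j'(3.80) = -99.95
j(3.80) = 27.17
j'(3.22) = 3.81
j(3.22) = 59.97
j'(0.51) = 12.43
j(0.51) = 43.14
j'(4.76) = 306.37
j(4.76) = 54.72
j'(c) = -c^3*sin(c) - 14*c^2*sin(c)*cos(c) - 4*c^2*sin(c) + 3*c^2*cos(c) - 56*c*sin(c)*cos(c) - 7*c*sin(c) + 14*c*cos(c)^2 + 8*c*cos(c) + 2*c - 28*sin(c) + 28*cos(c)^2 + 7*cos(c) + 4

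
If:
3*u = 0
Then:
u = 0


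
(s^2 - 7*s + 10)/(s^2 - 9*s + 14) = (s - 5)/(s - 7)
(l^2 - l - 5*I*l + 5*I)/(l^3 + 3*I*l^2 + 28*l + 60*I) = (l - 1)/(l^2 + 8*I*l - 12)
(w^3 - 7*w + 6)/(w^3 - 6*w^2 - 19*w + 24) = (w - 2)/(w - 8)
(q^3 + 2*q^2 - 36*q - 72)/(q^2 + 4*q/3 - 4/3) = 3*(q^2 - 36)/(3*q - 2)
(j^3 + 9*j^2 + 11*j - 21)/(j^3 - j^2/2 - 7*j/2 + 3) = 2*(j^2 + 10*j + 21)/(2*j^2 + j - 6)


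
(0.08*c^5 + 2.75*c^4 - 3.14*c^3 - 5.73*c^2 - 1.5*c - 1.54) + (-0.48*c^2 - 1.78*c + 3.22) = 0.08*c^5 + 2.75*c^4 - 3.14*c^3 - 6.21*c^2 - 3.28*c + 1.68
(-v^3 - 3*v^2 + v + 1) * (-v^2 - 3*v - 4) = v^5 + 6*v^4 + 12*v^3 + 8*v^2 - 7*v - 4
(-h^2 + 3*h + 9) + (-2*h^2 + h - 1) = -3*h^2 + 4*h + 8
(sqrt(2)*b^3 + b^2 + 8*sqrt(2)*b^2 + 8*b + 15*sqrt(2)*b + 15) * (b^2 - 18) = sqrt(2)*b^5 + b^4 + 8*sqrt(2)*b^4 - 3*sqrt(2)*b^3 + 8*b^3 - 144*sqrt(2)*b^2 - 3*b^2 - 270*sqrt(2)*b - 144*b - 270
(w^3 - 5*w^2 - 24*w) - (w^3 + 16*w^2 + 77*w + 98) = -21*w^2 - 101*w - 98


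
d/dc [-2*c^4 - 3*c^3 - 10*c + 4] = -8*c^3 - 9*c^2 - 10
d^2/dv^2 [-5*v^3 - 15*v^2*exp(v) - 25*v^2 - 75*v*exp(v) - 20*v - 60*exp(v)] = -15*v^2*exp(v) - 135*v*exp(v) - 30*v - 240*exp(v) - 50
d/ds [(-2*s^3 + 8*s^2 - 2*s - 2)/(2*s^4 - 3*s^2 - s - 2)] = 2*((3*s^2 - 8*s + 1)*(-2*s^4 + 3*s^2 + s + 2) - (-8*s^3 + 6*s + 1)*(s^3 - 4*s^2 + s + 1))/(-2*s^4 + 3*s^2 + s + 2)^2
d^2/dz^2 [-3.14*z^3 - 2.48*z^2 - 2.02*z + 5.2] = -18.84*z - 4.96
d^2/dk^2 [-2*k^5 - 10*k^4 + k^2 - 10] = -40*k^3 - 120*k^2 + 2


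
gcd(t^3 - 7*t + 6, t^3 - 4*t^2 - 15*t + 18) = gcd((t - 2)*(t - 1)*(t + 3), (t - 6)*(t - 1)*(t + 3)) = t^2 + 2*t - 3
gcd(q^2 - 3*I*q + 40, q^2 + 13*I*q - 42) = 1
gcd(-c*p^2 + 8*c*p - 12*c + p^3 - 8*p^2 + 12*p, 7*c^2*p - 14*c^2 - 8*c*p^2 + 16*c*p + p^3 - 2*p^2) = -c*p + 2*c + p^2 - 2*p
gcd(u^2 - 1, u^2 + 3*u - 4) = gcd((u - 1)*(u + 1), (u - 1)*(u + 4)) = u - 1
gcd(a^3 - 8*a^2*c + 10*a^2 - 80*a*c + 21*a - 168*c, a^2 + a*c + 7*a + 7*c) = a + 7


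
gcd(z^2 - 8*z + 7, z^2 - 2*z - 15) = 1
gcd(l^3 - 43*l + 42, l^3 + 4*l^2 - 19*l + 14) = l^2 + 6*l - 7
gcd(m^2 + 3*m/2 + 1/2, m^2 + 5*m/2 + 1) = m + 1/2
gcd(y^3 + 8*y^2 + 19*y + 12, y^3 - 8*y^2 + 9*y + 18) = y + 1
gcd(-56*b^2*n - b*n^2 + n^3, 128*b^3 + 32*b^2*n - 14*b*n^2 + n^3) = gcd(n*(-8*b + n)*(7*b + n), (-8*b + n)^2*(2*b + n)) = 8*b - n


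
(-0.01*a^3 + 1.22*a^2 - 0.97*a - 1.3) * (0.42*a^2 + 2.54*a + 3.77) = -0.0042*a^5 + 0.487*a^4 + 2.6537*a^3 + 1.5896*a^2 - 6.9589*a - 4.901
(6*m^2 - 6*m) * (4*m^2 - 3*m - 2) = 24*m^4 - 42*m^3 + 6*m^2 + 12*m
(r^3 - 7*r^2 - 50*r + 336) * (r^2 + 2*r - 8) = r^5 - 5*r^4 - 72*r^3 + 292*r^2 + 1072*r - 2688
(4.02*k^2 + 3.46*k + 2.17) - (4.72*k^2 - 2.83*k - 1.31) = -0.7*k^2 + 6.29*k + 3.48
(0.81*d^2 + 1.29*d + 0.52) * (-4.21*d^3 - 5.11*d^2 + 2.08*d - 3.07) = -3.4101*d^5 - 9.57*d^4 - 7.0963*d^3 - 2.4607*d^2 - 2.8787*d - 1.5964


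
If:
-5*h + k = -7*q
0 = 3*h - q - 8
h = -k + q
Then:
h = 32/9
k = -8/9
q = 8/3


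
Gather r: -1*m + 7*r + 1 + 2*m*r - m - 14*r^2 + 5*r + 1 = -2*m - 14*r^2 + r*(2*m + 12) + 2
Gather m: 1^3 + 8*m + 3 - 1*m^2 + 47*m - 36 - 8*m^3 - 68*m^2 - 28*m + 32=-8*m^3 - 69*m^2 + 27*m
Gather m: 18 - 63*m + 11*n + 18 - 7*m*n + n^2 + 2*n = m*(-7*n - 63) + n^2 + 13*n + 36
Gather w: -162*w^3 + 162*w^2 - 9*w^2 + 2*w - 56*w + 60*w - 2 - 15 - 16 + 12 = -162*w^3 + 153*w^2 + 6*w - 21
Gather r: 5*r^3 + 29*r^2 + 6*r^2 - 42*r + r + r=5*r^3 + 35*r^2 - 40*r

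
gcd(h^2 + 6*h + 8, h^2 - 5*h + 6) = 1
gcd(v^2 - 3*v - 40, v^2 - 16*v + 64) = v - 8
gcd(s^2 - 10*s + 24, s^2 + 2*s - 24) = s - 4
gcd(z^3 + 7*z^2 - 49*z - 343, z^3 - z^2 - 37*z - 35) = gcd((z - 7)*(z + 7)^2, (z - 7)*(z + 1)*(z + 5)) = z - 7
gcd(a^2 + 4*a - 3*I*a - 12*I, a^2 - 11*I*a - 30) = 1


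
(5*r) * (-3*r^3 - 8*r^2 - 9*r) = -15*r^4 - 40*r^3 - 45*r^2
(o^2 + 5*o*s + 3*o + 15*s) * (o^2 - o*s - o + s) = o^4 + 4*o^3*s + 2*o^3 - 5*o^2*s^2 + 8*o^2*s - 3*o^2 - 10*o*s^2 - 12*o*s + 15*s^2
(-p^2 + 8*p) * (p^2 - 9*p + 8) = -p^4 + 17*p^3 - 80*p^2 + 64*p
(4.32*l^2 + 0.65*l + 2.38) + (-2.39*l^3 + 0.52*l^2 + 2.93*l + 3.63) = -2.39*l^3 + 4.84*l^2 + 3.58*l + 6.01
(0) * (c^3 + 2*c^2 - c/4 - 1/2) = 0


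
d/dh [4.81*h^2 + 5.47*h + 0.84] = 9.62*h + 5.47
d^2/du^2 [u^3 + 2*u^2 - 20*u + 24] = 6*u + 4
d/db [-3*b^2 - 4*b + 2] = -6*b - 4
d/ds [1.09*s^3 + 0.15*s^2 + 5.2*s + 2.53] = 3.27*s^2 + 0.3*s + 5.2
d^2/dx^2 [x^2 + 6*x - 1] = 2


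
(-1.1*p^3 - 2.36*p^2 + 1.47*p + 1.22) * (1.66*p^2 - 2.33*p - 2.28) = -1.826*p^5 - 1.3546*p^4 + 10.447*p^3 + 3.9809*p^2 - 6.1942*p - 2.7816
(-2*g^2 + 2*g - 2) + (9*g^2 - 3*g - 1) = 7*g^2 - g - 3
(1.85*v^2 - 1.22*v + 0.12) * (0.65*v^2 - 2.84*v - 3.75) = 1.2025*v^4 - 6.047*v^3 - 3.3947*v^2 + 4.2342*v - 0.45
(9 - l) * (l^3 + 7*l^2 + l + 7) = -l^4 + 2*l^3 + 62*l^2 + 2*l + 63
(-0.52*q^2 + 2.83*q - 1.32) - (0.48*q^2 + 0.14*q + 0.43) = -1.0*q^2 + 2.69*q - 1.75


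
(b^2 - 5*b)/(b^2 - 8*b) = (b - 5)/(b - 8)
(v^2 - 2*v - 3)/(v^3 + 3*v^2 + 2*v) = (v - 3)/(v*(v + 2))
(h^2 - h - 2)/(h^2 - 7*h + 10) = (h + 1)/(h - 5)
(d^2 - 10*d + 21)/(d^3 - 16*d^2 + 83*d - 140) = (d - 3)/(d^2 - 9*d + 20)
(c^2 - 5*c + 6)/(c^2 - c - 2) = (c - 3)/(c + 1)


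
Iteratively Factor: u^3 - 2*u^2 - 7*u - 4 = (u + 1)*(u^2 - 3*u - 4) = (u - 4)*(u + 1)*(u + 1)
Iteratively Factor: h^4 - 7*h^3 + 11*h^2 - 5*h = (h)*(h^3 - 7*h^2 + 11*h - 5) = h*(h - 1)*(h^2 - 6*h + 5) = h*(h - 5)*(h - 1)*(h - 1)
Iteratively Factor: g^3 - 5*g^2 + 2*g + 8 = (g + 1)*(g^2 - 6*g + 8) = (g - 4)*(g + 1)*(g - 2)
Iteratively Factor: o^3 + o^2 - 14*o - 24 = (o + 2)*(o^2 - o - 12) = (o - 4)*(o + 2)*(o + 3)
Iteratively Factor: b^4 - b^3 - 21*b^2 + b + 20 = (b - 5)*(b^3 + 4*b^2 - b - 4) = (b - 5)*(b - 1)*(b^2 + 5*b + 4) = (b - 5)*(b - 1)*(b + 1)*(b + 4)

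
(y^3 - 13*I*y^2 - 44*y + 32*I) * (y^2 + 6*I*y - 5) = y^5 - 7*I*y^4 + 29*y^3 - 167*I*y^2 + 28*y - 160*I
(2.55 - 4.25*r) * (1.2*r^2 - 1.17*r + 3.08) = -5.1*r^3 + 8.0325*r^2 - 16.0735*r + 7.854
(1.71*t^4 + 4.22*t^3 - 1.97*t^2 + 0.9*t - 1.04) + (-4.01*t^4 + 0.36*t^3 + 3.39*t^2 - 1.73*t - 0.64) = -2.3*t^4 + 4.58*t^3 + 1.42*t^2 - 0.83*t - 1.68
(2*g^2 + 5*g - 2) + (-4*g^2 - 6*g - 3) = -2*g^2 - g - 5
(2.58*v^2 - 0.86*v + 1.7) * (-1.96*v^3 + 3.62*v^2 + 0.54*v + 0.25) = -5.0568*v^5 + 11.0252*v^4 - 5.052*v^3 + 6.3346*v^2 + 0.703*v + 0.425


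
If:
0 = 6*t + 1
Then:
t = -1/6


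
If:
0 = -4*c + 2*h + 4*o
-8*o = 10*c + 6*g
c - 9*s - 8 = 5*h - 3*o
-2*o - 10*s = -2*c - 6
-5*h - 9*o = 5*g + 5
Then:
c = -431/872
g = 85/872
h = -453/218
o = 475/872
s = 171/436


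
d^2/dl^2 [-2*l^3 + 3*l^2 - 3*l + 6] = 6 - 12*l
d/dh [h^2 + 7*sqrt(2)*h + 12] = 2*h + 7*sqrt(2)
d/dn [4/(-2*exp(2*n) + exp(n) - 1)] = (16*exp(n) - 4)*exp(n)/(2*exp(2*n) - exp(n) + 1)^2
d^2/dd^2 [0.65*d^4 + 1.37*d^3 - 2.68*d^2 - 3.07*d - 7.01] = 7.8*d^2 + 8.22*d - 5.36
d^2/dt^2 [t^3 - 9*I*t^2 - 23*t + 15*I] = 6*t - 18*I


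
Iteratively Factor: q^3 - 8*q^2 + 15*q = (q)*(q^2 - 8*q + 15) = q*(q - 3)*(q - 5)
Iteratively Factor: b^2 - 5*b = (b - 5)*(b)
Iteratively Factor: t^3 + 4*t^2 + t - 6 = (t - 1)*(t^2 + 5*t + 6) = (t - 1)*(t + 2)*(t + 3)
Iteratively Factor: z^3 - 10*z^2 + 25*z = (z)*(z^2 - 10*z + 25) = z*(z - 5)*(z - 5)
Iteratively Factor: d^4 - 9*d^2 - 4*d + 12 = (d + 2)*(d^3 - 2*d^2 - 5*d + 6) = (d - 3)*(d + 2)*(d^2 + d - 2) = (d - 3)*(d + 2)^2*(d - 1)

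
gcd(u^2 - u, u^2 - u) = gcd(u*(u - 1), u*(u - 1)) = u^2 - u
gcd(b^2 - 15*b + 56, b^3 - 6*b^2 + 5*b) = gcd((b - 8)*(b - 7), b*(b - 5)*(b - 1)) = 1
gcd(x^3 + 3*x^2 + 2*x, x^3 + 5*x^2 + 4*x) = x^2 + x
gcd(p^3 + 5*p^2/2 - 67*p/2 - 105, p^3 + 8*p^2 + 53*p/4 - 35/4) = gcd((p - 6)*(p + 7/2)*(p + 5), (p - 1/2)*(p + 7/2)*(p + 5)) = p^2 + 17*p/2 + 35/2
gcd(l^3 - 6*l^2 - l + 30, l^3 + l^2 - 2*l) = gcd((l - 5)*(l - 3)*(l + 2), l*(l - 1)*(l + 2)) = l + 2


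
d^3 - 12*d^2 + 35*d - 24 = (d - 8)*(d - 3)*(d - 1)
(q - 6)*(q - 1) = q^2 - 7*q + 6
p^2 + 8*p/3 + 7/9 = (p + 1/3)*(p + 7/3)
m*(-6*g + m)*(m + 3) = -6*g*m^2 - 18*g*m + m^3 + 3*m^2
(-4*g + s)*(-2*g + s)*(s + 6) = 8*g^2*s + 48*g^2 - 6*g*s^2 - 36*g*s + s^3 + 6*s^2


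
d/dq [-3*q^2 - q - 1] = -6*q - 1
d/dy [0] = 0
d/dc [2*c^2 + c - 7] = 4*c + 1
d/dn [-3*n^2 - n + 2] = -6*n - 1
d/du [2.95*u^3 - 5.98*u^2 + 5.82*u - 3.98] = 8.85*u^2 - 11.96*u + 5.82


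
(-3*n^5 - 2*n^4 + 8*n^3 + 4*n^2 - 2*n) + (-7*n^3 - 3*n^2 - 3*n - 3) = -3*n^5 - 2*n^4 + n^3 + n^2 - 5*n - 3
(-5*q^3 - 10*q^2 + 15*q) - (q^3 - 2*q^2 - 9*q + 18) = -6*q^3 - 8*q^2 + 24*q - 18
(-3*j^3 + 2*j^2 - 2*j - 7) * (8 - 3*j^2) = 9*j^5 - 6*j^4 - 18*j^3 + 37*j^2 - 16*j - 56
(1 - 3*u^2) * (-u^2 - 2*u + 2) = 3*u^4 + 6*u^3 - 7*u^2 - 2*u + 2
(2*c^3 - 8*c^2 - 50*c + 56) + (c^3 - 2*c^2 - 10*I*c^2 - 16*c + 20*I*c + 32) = 3*c^3 - 10*c^2 - 10*I*c^2 - 66*c + 20*I*c + 88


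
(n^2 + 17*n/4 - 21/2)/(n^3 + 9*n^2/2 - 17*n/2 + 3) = (4*n - 7)/(2*(2*n^2 - 3*n + 1))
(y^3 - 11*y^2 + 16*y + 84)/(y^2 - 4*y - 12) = y - 7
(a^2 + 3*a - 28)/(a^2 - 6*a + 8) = (a + 7)/(a - 2)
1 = 1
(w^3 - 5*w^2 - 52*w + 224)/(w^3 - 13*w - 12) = (w^2 - w - 56)/(w^2 + 4*w + 3)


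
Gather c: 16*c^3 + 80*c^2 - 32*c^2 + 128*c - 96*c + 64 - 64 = 16*c^3 + 48*c^2 + 32*c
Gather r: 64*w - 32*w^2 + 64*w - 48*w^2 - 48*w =-80*w^2 + 80*w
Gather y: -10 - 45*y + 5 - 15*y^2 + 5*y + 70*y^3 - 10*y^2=70*y^3 - 25*y^2 - 40*y - 5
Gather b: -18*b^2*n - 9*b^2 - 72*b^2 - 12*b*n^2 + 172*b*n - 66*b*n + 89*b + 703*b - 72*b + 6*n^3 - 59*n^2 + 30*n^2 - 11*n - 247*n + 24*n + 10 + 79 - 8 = b^2*(-18*n - 81) + b*(-12*n^2 + 106*n + 720) + 6*n^3 - 29*n^2 - 234*n + 81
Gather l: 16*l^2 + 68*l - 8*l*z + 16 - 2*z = 16*l^2 + l*(68 - 8*z) - 2*z + 16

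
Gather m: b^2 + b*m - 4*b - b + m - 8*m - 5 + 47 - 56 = b^2 - 5*b + m*(b - 7) - 14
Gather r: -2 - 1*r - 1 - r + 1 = -2*r - 2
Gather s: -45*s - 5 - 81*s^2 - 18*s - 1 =-81*s^2 - 63*s - 6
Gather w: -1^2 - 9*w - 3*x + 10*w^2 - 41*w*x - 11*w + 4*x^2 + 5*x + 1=10*w^2 + w*(-41*x - 20) + 4*x^2 + 2*x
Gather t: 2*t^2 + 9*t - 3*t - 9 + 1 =2*t^2 + 6*t - 8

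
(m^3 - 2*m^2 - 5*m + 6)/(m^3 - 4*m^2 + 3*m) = (m + 2)/m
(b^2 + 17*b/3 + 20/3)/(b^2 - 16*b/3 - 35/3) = (b + 4)/(b - 7)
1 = 1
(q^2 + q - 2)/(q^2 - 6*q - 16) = (q - 1)/(q - 8)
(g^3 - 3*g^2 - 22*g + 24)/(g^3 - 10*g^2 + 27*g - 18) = (g + 4)/(g - 3)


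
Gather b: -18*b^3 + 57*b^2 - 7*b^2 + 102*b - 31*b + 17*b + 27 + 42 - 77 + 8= -18*b^3 + 50*b^2 + 88*b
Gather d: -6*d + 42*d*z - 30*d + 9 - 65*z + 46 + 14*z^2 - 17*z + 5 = d*(42*z - 36) + 14*z^2 - 82*z + 60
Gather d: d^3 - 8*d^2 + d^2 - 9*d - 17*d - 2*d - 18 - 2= d^3 - 7*d^2 - 28*d - 20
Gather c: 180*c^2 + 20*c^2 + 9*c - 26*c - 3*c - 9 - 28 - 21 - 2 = 200*c^2 - 20*c - 60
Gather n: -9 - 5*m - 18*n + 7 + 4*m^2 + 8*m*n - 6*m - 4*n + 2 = 4*m^2 - 11*m + n*(8*m - 22)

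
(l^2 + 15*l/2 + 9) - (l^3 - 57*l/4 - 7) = -l^3 + l^2 + 87*l/4 + 16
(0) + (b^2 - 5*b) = b^2 - 5*b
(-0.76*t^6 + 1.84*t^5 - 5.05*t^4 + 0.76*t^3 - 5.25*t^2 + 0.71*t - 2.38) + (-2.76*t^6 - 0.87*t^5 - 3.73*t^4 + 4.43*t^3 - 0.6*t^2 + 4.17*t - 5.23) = -3.52*t^6 + 0.97*t^5 - 8.78*t^4 + 5.19*t^3 - 5.85*t^2 + 4.88*t - 7.61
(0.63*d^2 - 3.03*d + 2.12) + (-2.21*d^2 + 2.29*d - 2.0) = -1.58*d^2 - 0.74*d + 0.12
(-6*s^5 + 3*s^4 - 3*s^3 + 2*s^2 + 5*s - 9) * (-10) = 60*s^5 - 30*s^4 + 30*s^3 - 20*s^2 - 50*s + 90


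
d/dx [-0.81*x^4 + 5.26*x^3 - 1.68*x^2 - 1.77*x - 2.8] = -3.24*x^3 + 15.78*x^2 - 3.36*x - 1.77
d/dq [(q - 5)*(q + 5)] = 2*q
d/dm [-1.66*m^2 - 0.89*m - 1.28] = -3.32*m - 0.89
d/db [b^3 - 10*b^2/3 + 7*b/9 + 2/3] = 3*b^2 - 20*b/3 + 7/9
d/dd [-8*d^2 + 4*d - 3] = 4 - 16*d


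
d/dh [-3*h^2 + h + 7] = 1 - 6*h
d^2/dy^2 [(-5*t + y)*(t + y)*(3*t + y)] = -2*t + 6*y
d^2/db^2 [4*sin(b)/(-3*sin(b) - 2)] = 8*(-3*sin(b)^2 + 2*sin(b) + 6)/(3*sin(b) + 2)^3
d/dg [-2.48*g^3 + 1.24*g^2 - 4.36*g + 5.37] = -7.44*g^2 + 2.48*g - 4.36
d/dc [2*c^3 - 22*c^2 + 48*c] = 6*c^2 - 44*c + 48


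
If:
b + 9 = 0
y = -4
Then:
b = -9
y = -4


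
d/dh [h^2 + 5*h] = 2*h + 5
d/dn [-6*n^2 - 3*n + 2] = -12*n - 3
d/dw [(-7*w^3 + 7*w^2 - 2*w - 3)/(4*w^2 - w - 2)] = (-28*w^4 + 14*w^3 + 43*w^2 - 4*w + 1)/(16*w^4 - 8*w^3 - 15*w^2 + 4*w + 4)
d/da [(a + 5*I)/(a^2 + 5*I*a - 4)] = (-a^2 - 10*I*a + 21)/(a^4 + 10*I*a^3 - 33*a^2 - 40*I*a + 16)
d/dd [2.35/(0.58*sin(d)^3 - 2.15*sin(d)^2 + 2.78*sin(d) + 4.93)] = (-4.089*sin(d)^2 + 10.105*sin(d) - 6.533)*cos(d)/(0.58*sin(d)^3 - 2.15*sin(d)^2 + 2.78*sin(d) + 4.93)^2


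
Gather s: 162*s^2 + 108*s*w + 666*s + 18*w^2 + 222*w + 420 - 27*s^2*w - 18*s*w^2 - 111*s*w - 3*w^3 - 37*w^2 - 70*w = s^2*(162 - 27*w) + s*(-18*w^2 - 3*w + 666) - 3*w^3 - 19*w^2 + 152*w + 420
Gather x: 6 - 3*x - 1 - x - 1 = 4 - 4*x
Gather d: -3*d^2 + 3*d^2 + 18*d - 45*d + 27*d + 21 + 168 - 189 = 0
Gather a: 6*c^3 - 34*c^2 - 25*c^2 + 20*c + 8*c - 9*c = 6*c^3 - 59*c^2 + 19*c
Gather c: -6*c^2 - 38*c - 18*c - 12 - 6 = -6*c^2 - 56*c - 18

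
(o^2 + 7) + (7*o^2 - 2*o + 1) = 8*o^2 - 2*o + 8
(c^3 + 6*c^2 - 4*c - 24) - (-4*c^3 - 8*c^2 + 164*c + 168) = 5*c^3 + 14*c^2 - 168*c - 192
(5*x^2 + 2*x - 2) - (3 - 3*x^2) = 8*x^2 + 2*x - 5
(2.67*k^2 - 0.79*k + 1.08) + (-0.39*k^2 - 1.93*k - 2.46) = 2.28*k^2 - 2.72*k - 1.38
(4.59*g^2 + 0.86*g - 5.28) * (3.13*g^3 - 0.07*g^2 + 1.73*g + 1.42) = 14.3667*g^5 + 2.3705*g^4 - 8.6459*g^3 + 8.3752*g^2 - 7.9132*g - 7.4976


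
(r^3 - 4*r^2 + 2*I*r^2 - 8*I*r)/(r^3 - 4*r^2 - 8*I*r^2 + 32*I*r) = (r + 2*I)/(r - 8*I)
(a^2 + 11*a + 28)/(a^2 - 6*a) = (a^2 + 11*a + 28)/(a*(a - 6))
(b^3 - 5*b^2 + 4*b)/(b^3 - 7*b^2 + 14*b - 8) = b/(b - 2)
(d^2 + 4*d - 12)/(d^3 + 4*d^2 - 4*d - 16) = (d + 6)/(d^2 + 6*d + 8)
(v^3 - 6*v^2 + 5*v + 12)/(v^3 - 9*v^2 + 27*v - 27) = (v^2 - 3*v - 4)/(v^2 - 6*v + 9)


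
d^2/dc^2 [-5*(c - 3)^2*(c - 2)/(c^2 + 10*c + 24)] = 30*(-59*c^3 - 414*c^2 + 108*c + 3672)/(c^6 + 30*c^5 + 372*c^4 + 2440*c^3 + 8928*c^2 + 17280*c + 13824)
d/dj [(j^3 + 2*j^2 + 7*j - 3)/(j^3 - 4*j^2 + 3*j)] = (-6*j^4 - 8*j^3 + 43*j^2 - 24*j + 9)/(j^2*(j^4 - 8*j^3 + 22*j^2 - 24*j + 9))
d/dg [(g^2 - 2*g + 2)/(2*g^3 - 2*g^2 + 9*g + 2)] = (-2*g^4 + 8*g^3 - 7*g^2 + 12*g - 22)/(4*g^6 - 8*g^5 + 40*g^4 - 28*g^3 + 73*g^2 + 36*g + 4)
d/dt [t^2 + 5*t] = 2*t + 5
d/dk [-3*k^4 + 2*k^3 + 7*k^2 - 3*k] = -12*k^3 + 6*k^2 + 14*k - 3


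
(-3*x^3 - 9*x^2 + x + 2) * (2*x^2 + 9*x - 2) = -6*x^5 - 45*x^4 - 73*x^3 + 31*x^2 + 16*x - 4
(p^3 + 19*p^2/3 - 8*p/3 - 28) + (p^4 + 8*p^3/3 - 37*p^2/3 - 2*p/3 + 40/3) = p^4 + 11*p^3/3 - 6*p^2 - 10*p/3 - 44/3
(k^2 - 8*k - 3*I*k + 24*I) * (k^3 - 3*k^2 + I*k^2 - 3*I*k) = k^5 - 11*k^4 - 2*I*k^4 + 27*k^3 + 22*I*k^3 - 33*k^2 - 48*I*k^2 + 72*k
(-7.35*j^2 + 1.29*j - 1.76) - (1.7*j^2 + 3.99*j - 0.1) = -9.05*j^2 - 2.7*j - 1.66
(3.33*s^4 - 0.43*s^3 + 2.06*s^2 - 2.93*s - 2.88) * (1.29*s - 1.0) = 4.2957*s^5 - 3.8847*s^4 + 3.0874*s^3 - 5.8397*s^2 - 0.7852*s + 2.88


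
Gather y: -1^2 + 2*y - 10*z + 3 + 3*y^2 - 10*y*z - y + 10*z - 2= 3*y^2 + y*(1 - 10*z)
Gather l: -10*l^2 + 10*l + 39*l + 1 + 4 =-10*l^2 + 49*l + 5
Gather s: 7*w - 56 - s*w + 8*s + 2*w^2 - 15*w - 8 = s*(8 - w) + 2*w^2 - 8*w - 64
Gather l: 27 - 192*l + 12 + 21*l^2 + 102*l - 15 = 21*l^2 - 90*l + 24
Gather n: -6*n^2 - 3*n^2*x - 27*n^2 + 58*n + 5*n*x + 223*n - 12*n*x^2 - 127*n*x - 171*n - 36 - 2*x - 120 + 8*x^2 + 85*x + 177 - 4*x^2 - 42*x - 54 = n^2*(-3*x - 33) + n*(-12*x^2 - 122*x + 110) + 4*x^2 + 41*x - 33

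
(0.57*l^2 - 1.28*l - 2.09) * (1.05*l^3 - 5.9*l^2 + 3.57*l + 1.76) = 0.5985*l^5 - 4.707*l^4 + 7.3924*l^3 + 8.7646*l^2 - 9.7141*l - 3.6784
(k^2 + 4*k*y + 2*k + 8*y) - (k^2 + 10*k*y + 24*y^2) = -6*k*y + 2*k - 24*y^2 + 8*y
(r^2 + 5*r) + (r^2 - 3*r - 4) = 2*r^2 + 2*r - 4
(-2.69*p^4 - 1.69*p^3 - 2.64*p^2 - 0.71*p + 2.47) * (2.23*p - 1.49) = -5.9987*p^5 + 0.2394*p^4 - 3.3691*p^3 + 2.3503*p^2 + 6.566*p - 3.6803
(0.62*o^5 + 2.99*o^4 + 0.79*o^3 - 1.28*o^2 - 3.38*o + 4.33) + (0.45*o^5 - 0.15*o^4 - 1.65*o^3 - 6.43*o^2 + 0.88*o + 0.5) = 1.07*o^5 + 2.84*o^4 - 0.86*o^3 - 7.71*o^2 - 2.5*o + 4.83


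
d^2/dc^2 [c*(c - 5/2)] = 2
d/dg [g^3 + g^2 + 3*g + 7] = 3*g^2 + 2*g + 3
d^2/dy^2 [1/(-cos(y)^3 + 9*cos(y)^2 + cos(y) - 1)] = ((-sin(y)^2*cos(y) + 9*sin(y)^2 - 8)*(cos(y) + 72*cos(2*y) - 9*cos(3*y))/4 - 2*(-3*cos(y)^2 + 18*cos(y) + 1)^2*sin(y)^2)/(-sin(y)^2*cos(y) + 9*sin(y)^2 - 8)^3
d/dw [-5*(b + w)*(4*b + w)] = -25*b - 10*w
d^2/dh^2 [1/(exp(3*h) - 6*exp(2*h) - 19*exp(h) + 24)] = ((-9*exp(2*h) + 24*exp(h) + 19)*(exp(3*h) - 6*exp(2*h) - 19*exp(h) + 24) + 2*(-3*exp(2*h) + 12*exp(h) + 19)^2*exp(h))*exp(h)/(exp(3*h) - 6*exp(2*h) - 19*exp(h) + 24)^3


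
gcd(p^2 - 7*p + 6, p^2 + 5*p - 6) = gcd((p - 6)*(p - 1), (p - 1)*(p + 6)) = p - 1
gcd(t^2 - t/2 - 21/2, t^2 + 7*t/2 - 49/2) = t - 7/2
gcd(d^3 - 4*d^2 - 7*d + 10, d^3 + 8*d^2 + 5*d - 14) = d^2 + d - 2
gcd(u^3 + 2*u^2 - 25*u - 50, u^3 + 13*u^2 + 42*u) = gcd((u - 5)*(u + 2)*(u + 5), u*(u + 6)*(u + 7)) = 1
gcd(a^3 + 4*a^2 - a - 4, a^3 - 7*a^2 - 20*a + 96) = a + 4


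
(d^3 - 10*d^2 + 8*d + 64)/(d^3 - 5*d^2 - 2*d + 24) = (d - 8)/(d - 3)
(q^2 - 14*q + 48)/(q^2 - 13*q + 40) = (q - 6)/(q - 5)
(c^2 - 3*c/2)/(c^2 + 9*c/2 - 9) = c/(c + 6)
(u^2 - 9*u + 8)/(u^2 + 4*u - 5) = (u - 8)/(u + 5)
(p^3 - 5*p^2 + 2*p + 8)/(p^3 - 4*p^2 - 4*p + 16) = (p + 1)/(p + 2)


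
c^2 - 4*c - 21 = (c - 7)*(c + 3)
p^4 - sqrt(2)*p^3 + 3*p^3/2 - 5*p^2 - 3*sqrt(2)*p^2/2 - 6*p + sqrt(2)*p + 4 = (p - 1/2)*(p + 2)*(p - 2*sqrt(2))*(p + sqrt(2))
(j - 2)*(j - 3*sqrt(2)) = j^2 - 3*sqrt(2)*j - 2*j + 6*sqrt(2)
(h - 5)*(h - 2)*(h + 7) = h^3 - 39*h + 70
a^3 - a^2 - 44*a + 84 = (a - 6)*(a - 2)*(a + 7)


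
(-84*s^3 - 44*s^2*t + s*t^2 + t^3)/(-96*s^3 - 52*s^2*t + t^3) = (7*s - t)/(8*s - t)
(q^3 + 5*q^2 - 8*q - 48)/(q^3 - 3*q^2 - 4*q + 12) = (q^2 + 8*q + 16)/(q^2 - 4)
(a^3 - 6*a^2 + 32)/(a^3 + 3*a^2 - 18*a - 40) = (a - 4)/(a + 5)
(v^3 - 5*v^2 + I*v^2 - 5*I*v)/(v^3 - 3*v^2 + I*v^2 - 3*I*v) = (v - 5)/(v - 3)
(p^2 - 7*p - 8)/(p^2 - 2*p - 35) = (-p^2 + 7*p + 8)/(-p^2 + 2*p + 35)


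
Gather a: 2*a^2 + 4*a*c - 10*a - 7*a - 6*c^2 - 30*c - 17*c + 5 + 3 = 2*a^2 + a*(4*c - 17) - 6*c^2 - 47*c + 8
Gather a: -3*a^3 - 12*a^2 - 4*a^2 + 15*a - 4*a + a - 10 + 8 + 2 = -3*a^3 - 16*a^2 + 12*a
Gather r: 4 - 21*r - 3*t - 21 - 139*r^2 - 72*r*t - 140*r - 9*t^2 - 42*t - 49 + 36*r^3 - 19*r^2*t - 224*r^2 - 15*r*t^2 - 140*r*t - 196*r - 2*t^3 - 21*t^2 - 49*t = 36*r^3 + r^2*(-19*t - 363) + r*(-15*t^2 - 212*t - 357) - 2*t^3 - 30*t^2 - 94*t - 66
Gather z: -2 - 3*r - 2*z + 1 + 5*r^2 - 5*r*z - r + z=5*r^2 - 4*r + z*(-5*r - 1) - 1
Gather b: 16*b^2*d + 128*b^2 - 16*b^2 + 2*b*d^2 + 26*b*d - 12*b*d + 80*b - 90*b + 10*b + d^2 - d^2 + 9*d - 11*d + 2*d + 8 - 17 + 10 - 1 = b^2*(16*d + 112) + b*(2*d^2 + 14*d)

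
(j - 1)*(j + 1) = j^2 - 1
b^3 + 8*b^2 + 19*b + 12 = (b + 1)*(b + 3)*(b + 4)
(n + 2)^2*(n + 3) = n^3 + 7*n^2 + 16*n + 12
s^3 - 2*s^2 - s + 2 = (s - 2)*(s - 1)*(s + 1)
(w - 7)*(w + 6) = w^2 - w - 42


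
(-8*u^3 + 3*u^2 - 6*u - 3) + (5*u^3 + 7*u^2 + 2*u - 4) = -3*u^3 + 10*u^2 - 4*u - 7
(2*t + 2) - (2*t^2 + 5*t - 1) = -2*t^2 - 3*t + 3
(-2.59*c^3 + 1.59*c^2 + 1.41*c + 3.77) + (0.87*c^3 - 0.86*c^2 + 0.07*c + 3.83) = -1.72*c^3 + 0.73*c^2 + 1.48*c + 7.6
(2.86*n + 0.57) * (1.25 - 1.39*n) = -3.9754*n^2 + 2.7827*n + 0.7125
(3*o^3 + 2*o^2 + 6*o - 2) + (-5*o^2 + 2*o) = 3*o^3 - 3*o^2 + 8*o - 2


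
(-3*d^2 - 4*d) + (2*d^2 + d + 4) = -d^2 - 3*d + 4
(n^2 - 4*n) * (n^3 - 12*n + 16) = n^5 - 4*n^4 - 12*n^3 + 64*n^2 - 64*n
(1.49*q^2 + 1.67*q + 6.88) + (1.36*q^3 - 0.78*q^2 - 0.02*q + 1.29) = 1.36*q^3 + 0.71*q^2 + 1.65*q + 8.17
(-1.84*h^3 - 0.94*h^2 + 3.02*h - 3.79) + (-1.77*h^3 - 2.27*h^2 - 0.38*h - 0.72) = -3.61*h^3 - 3.21*h^2 + 2.64*h - 4.51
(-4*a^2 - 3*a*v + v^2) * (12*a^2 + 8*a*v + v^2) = -48*a^4 - 68*a^3*v - 16*a^2*v^2 + 5*a*v^3 + v^4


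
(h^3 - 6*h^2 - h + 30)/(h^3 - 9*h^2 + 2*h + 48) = (h - 5)/(h - 8)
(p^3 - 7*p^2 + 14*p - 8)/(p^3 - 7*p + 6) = (p - 4)/(p + 3)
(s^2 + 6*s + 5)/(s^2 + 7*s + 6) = (s + 5)/(s + 6)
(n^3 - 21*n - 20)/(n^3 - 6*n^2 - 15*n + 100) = (n + 1)/(n - 5)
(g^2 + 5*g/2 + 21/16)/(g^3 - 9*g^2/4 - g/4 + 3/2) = (g + 7/4)/(g^2 - 3*g + 2)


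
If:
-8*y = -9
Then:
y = 9/8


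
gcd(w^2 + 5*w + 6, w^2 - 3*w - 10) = w + 2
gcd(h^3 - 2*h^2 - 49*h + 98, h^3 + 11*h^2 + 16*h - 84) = h^2 + 5*h - 14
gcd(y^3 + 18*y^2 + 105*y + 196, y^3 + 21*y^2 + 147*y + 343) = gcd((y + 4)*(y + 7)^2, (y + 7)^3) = y^2 + 14*y + 49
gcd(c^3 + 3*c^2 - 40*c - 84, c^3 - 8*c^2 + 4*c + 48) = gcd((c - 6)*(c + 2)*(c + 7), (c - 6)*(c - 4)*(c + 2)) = c^2 - 4*c - 12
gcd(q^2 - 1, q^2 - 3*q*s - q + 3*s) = q - 1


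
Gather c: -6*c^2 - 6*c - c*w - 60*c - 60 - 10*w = -6*c^2 + c*(-w - 66) - 10*w - 60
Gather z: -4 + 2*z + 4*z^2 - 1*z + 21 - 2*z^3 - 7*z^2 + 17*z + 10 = -2*z^3 - 3*z^2 + 18*z + 27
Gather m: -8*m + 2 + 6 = 8 - 8*m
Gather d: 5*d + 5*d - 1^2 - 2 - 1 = 10*d - 4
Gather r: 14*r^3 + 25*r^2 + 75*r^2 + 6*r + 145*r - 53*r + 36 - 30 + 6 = 14*r^3 + 100*r^2 + 98*r + 12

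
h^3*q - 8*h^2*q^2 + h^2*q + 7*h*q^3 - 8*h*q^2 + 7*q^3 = (h - 7*q)*(h - q)*(h*q + q)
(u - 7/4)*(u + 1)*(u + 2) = u^3 + 5*u^2/4 - 13*u/4 - 7/2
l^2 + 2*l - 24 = (l - 4)*(l + 6)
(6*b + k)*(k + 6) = 6*b*k + 36*b + k^2 + 6*k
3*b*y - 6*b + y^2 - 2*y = (3*b + y)*(y - 2)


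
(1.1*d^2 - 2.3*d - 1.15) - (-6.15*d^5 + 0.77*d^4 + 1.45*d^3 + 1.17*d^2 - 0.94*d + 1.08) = 6.15*d^5 - 0.77*d^4 - 1.45*d^3 - 0.0699999999999998*d^2 - 1.36*d - 2.23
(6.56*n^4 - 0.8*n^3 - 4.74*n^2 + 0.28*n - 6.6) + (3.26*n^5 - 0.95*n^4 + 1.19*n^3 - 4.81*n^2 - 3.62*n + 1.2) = 3.26*n^5 + 5.61*n^4 + 0.39*n^3 - 9.55*n^2 - 3.34*n - 5.4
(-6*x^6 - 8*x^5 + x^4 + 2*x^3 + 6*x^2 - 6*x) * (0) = 0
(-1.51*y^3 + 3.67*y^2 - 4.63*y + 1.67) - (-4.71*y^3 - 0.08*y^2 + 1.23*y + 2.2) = 3.2*y^3 + 3.75*y^2 - 5.86*y - 0.53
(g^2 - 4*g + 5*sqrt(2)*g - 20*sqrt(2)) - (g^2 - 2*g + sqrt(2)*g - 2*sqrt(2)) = -2*g + 4*sqrt(2)*g - 18*sqrt(2)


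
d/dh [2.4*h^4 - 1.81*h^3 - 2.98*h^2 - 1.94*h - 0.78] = 9.6*h^3 - 5.43*h^2 - 5.96*h - 1.94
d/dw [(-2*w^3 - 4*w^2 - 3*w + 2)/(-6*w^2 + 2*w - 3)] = (12*w^4 - 8*w^3 - 8*w^2 + 48*w + 5)/(36*w^4 - 24*w^3 + 40*w^2 - 12*w + 9)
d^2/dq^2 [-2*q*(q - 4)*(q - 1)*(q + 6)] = -24*q^2 - 12*q + 104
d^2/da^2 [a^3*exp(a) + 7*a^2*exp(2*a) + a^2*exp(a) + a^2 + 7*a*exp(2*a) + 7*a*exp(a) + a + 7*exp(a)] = a^3*exp(a) + 28*a^2*exp(2*a) + 7*a^2*exp(a) + 84*a*exp(2*a) + 17*a*exp(a) + 42*exp(2*a) + 23*exp(a) + 2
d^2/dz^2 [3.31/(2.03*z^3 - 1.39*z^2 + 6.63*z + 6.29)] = ((9.2018 - 40.3158*z)*(2.03*z^3 - 1.39*z^2 + 6.63*z + 6.29) + 3.31*(6.09*z^2 - 2.78*z + 6.63)*(12.18*z^2 - 5.56*z + 13.26))/(2.03*z^3 - 1.39*z^2 + 6.63*z + 6.29)^3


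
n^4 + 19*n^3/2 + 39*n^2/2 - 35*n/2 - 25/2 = (n - 1)*(n + 1/2)*(n + 5)^2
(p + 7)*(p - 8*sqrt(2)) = p^2 - 8*sqrt(2)*p + 7*p - 56*sqrt(2)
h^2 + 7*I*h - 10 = (h + 2*I)*(h + 5*I)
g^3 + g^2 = g^2*(g + 1)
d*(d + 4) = d^2 + 4*d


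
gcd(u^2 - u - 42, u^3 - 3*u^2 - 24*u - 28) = u - 7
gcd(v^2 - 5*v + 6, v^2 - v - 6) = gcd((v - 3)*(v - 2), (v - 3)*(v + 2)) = v - 3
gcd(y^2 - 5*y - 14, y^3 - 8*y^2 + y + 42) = y^2 - 5*y - 14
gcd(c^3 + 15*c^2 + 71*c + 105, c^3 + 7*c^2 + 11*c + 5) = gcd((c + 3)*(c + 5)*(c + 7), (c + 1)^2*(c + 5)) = c + 5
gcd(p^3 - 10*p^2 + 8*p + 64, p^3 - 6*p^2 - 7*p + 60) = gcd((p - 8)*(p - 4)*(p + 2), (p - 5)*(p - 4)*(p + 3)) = p - 4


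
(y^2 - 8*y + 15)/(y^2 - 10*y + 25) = (y - 3)/(y - 5)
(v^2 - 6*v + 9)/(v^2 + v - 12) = (v - 3)/(v + 4)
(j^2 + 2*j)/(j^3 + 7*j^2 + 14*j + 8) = j/(j^2 + 5*j + 4)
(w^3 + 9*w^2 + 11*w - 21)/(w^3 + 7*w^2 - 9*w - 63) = (w - 1)/(w - 3)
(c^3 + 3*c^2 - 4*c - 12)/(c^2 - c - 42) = (-c^3 - 3*c^2 + 4*c + 12)/(-c^2 + c + 42)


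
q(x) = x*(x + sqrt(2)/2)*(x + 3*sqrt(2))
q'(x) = x*(x + sqrt(2)/2) + x*(x + 3*sqrt(2)) + (x + sqrt(2)/2)*(x + 3*sqrt(2)) = 3*x^2 + 7*sqrt(2)*x + 3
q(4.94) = 256.17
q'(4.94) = 125.11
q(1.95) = 32.09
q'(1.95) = 33.71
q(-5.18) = -21.72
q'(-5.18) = 32.22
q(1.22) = 12.84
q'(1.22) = 19.54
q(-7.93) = -211.20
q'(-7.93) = 113.15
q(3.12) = 87.91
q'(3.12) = 63.09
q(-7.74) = -190.38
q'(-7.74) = 106.10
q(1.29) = 14.25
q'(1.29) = 20.76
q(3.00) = 80.55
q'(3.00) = 59.70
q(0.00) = 0.00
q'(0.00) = 3.00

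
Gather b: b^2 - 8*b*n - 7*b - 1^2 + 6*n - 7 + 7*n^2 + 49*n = b^2 + b*(-8*n - 7) + 7*n^2 + 55*n - 8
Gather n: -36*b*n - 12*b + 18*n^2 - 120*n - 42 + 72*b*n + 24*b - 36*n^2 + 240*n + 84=12*b - 18*n^2 + n*(36*b + 120) + 42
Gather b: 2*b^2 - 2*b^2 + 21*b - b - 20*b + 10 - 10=0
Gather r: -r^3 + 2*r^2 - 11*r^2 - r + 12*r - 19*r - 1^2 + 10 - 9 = -r^3 - 9*r^2 - 8*r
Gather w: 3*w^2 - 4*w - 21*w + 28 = 3*w^2 - 25*w + 28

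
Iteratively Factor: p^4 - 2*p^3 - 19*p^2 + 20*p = (p - 5)*(p^3 + 3*p^2 - 4*p) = (p - 5)*(p - 1)*(p^2 + 4*p) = p*(p - 5)*(p - 1)*(p + 4)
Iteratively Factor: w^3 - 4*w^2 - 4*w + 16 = (w - 2)*(w^2 - 2*w - 8) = (w - 4)*(w - 2)*(w + 2)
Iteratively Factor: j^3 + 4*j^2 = (j)*(j^2 + 4*j) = j^2*(j + 4)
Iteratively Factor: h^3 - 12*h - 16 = (h + 2)*(h^2 - 2*h - 8) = (h - 4)*(h + 2)*(h + 2)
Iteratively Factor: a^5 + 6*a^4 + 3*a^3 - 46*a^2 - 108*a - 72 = (a + 2)*(a^4 + 4*a^3 - 5*a^2 - 36*a - 36) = (a + 2)*(a + 3)*(a^3 + a^2 - 8*a - 12) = (a - 3)*(a + 2)*(a + 3)*(a^2 + 4*a + 4) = (a - 3)*(a + 2)^2*(a + 3)*(a + 2)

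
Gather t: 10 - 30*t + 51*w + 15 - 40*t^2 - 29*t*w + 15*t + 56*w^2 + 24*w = -40*t^2 + t*(-29*w - 15) + 56*w^2 + 75*w + 25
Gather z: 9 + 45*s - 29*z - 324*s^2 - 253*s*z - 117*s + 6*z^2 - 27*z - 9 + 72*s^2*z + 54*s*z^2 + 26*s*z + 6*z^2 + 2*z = -324*s^2 - 72*s + z^2*(54*s + 12) + z*(72*s^2 - 227*s - 54)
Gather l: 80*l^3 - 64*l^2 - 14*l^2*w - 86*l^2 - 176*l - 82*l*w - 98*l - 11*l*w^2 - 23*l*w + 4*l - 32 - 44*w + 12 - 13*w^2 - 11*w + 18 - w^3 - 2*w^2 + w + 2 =80*l^3 + l^2*(-14*w - 150) + l*(-11*w^2 - 105*w - 270) - w^3 - 15*w^2 - 54*w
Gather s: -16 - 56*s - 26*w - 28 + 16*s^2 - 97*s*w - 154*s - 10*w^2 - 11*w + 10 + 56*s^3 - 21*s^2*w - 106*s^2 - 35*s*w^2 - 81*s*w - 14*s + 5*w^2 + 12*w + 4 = 56*s^3 + s^2*(-21*w - 90) + s*(-35*w^2 - 178*w - 224) - 5*w^2 - 25*w - 30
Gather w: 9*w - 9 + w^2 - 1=w^2 + 9*w - 10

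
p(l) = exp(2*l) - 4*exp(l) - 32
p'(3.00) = 726.52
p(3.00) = 291.09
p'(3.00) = 726.52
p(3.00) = 291.09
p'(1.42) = 17.68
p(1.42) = -31.43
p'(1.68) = 36.12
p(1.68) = -24.67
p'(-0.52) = -1.67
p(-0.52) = -34.02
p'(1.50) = 22.24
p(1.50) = -29.84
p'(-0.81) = -1.38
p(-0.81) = -33.58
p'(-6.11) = -0.01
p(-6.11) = -32.01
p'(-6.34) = -0.01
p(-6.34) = -32.01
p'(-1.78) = -0.62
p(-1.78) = -32.65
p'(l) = 2*exp(2*l) - 4*exp(l)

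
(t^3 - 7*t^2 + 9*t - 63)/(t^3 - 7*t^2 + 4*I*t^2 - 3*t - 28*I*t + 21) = (t - 3*I)/(t + I)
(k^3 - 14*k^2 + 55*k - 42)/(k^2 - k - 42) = (k^2 - 7*k + 6)/(k + 6)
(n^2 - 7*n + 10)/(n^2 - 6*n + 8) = (n - 5)/(n - 4)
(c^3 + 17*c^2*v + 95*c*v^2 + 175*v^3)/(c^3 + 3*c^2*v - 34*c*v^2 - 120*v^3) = (-c^2 - 12*c*v - 35*v^2)/(-c^2 + 2*c*v + 24*v^2)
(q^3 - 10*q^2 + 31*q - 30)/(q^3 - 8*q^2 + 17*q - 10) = (q - 3)/(q - 1)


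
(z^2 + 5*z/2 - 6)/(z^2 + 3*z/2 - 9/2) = (z + 4)/(z + 3)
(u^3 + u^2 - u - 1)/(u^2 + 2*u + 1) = u - 1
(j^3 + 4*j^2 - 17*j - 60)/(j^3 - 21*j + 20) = (j + 3)/(j - 1)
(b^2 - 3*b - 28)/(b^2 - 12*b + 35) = (b + 4)/(b - 5)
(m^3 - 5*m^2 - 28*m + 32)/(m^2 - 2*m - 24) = (m^2 - 9*m + 8)/(m - 6)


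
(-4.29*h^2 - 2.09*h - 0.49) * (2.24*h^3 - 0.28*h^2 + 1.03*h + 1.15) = -9.6096*h^5 - 3.4804*h^4 - 4.9311*h^3 - 6.949*h^2 - 2.9082*h - 0.5635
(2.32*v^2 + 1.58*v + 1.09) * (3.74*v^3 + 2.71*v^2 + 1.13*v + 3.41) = 8.6768*v^5 + 12.1964*v^4 + 10.98*v^3 + 12.6505*v^2 + 6.6195*v + 3.7169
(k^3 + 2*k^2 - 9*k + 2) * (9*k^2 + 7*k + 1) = 9*k^5 + 25*k^4 - 66*k^3 - 43*k^2 + 5*k + 2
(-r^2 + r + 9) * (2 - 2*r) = 2*r^3 - 4*r^2 - 16*r + 18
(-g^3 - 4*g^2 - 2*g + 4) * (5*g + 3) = -5*g^4 - 23*g^3 - 22*g^2 + 14*g + 12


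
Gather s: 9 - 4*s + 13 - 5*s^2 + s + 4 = -5*s^2 - 3*s + 26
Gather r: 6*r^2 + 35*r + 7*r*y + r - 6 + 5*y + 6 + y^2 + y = 6*r^2 + r*(7*y + 36) + y^2 + 6*y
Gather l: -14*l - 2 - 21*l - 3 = -35*l - 5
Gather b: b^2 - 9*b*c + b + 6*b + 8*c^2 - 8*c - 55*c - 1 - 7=b^2 + b*(7 - 9*c) + 8*c^2 - 63*c - 8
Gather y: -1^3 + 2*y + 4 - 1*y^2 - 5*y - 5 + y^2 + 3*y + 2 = 0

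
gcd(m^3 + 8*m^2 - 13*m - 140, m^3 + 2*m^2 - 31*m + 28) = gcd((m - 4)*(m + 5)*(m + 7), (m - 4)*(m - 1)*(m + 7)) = m^2 + 3*m - 28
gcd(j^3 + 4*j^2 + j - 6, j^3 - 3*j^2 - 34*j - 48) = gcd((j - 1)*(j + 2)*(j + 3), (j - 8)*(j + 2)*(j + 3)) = j^2 + 5*j + 6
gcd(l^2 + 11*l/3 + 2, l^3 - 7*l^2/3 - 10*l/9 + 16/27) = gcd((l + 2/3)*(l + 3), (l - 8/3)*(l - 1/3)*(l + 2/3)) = l + 2/3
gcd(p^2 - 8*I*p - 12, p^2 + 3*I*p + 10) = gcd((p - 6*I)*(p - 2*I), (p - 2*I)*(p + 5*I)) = p - 2*I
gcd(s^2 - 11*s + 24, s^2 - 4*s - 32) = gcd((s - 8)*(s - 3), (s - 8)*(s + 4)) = s - 8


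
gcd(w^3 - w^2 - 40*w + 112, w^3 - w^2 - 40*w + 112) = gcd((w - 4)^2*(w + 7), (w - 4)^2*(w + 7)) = w^3 - w^2 - 40*w + 112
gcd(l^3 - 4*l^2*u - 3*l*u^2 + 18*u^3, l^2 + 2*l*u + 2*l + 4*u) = l + 2*u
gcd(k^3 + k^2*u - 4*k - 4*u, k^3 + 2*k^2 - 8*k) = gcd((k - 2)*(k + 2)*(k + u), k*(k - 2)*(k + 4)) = k - 2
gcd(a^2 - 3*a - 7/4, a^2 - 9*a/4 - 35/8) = a - 7/2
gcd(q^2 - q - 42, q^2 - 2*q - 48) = q + 6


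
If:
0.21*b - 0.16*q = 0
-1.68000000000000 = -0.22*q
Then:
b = 5.82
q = 7.64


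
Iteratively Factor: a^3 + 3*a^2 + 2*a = (a + 1)*(a^2 + 2*a) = a*(a + 1)*(a + 2)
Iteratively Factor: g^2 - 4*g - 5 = (g - 5)*(g + 1)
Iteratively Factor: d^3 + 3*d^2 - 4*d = (d)*(d^2 + 3*d - 4) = d*(d - 1)*(d + 4)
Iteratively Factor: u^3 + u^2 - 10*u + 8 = (u - 2)*(u^2 + 3*u - 4) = (u - 2)*(u + 4)*(u - 1)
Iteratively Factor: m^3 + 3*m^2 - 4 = (m - 1)*(m^2 + 4*m + 4) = (m - 1)*(m + 2)*(m + 2)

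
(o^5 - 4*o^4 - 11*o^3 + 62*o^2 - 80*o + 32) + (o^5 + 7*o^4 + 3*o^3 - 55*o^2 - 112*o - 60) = 2*o^5 + 3*o^4 - 8*o^3 + 7*o^2 - 192*o - 28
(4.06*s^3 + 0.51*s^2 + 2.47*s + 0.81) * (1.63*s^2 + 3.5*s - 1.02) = 6.6178*s^5 + 15.0413*s^4 + 1.6699*s^3 + 9.4451*s^2 + 0.3156*s - 0.8262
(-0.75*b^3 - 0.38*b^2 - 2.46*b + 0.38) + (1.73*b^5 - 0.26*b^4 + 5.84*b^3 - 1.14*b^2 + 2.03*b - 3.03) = 1.73*b^5 - 0.26*b^4 + 5.09*b^3 - 1.52*b^2 - 0.43*b - 2.65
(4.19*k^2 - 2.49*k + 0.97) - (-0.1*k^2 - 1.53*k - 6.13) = 4.29*k^2 - 0.96*k + 7.1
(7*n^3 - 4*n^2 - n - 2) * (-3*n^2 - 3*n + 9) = -21*n^5 - 9*n^4 + 78*n^3 - 27*n^2 - 3*n - 18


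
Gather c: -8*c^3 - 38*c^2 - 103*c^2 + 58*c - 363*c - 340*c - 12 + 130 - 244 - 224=-8*c^3 - 141*c^2 - 645*c - 350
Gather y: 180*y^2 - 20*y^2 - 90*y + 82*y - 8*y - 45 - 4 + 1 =160*y^2 - 16*y - 48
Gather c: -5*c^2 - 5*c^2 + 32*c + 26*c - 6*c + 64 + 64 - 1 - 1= -10*c^2 + 52*c + 126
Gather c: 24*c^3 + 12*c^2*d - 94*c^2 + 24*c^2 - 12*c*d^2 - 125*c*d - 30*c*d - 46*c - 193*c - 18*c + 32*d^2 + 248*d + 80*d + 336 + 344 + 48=24*c^3 + c^2*(12*d - 70) + c*(-12*d^2 - 155*d - 257) + 32*d^2 + 328*d + 728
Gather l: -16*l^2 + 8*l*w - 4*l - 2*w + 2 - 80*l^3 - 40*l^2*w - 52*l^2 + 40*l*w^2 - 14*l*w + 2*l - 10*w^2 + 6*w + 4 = -80*l^3 + l^2*(-40*w - 68) + l*(40*w^2 - 6*w - 2) - 10*w^2 + 4*w + 6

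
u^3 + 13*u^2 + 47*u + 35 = (u + 1)*(u + 5)*(u + 7)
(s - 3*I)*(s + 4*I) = s^2 + I*s + 12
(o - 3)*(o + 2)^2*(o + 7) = o^4 + 8*o^3 - o^2 - 68*o - 84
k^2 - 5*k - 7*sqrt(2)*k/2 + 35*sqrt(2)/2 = (k - 5)*(k - 7*sqrt(2)/2)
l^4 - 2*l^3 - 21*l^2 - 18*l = l*(l - 6)*(l + 1)*(l + 3)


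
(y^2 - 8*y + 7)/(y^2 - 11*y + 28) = (y - 1)/(y - 4)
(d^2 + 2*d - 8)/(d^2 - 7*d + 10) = (d + 4)/(d - 5)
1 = 1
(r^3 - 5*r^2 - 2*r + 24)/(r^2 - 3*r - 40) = (-r^3 + 5*r^2 + 2*r - 24)/(-r^2 + 3*r + 40)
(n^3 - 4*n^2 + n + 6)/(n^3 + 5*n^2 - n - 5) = (n^2 - 5*n + 6)/(n^2 + 4*n - 5)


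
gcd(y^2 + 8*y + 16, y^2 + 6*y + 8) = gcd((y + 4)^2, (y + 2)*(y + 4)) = y + 4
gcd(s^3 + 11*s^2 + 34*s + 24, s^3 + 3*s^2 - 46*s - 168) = s^2 + 10*s + 24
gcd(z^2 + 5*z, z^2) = z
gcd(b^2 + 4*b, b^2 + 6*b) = b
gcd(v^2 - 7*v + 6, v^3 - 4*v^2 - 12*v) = v - 6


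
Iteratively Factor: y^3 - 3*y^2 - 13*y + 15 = (y + 3)*(y^2 - 6*y + 5) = (y - 1)*(y + 3)*(y - 5)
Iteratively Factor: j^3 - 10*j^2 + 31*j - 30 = (j - 3)*(j^2 - 7*j + 10) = (j - 5)*(j - 3)*(j - 2)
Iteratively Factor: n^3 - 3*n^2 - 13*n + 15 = (n - 5)*(n^2 + 2*n - 3) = (n - 5)*(n + 3)*(n - 1)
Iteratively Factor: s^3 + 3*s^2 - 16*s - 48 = (s + 4)*(s^2 - s - 12) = (s - 4)*(s + 4)*(s + 3)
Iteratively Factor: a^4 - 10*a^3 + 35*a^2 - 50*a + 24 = (a - 4)*(a^3 - 6*a^2 + 11*a - 6) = (a - 4)*(a - 2)*(a^2 - 4*a + 3) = (a - 4)*(a - 2)*(a - 1)*(a - 3)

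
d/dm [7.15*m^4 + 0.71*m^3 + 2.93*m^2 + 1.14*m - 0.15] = 28.6*m^3 + 2.13*m^2 + 5.86*m + 1.14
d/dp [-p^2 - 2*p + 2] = -2*p - 2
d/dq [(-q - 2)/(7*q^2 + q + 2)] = (-7*q^2 - q + (q + 2)*(14*q + 1) - 2)/(7*q^2 + q + 2)^2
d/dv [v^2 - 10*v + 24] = 2*v - 10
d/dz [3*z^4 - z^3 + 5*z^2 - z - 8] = 12*z^3 - 3*z^2 + 10*z - 1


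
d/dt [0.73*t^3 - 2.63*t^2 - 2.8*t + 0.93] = 2.19*t^2 - 5.26*t - 2.8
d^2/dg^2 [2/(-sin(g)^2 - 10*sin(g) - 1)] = 4*(2*sin(g)^4 + 15*sin(g)^3 + 45*sin(g)^2 - 35*sin(g) - 99)/(sin(g)^2 + 10*sin(g) + 1)^3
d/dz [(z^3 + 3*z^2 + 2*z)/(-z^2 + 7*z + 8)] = (-z^2 + 16*z + 16)/(z^2 - 16*z + 64)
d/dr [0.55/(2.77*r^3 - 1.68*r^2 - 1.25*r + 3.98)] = (-4.5705*r^2 + 1.848*r + 0.6875)/(2.77*r^3 - 1.68*r^2 - 1.25*r + 3.98)^2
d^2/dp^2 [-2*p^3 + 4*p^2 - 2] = 8 - 12*p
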